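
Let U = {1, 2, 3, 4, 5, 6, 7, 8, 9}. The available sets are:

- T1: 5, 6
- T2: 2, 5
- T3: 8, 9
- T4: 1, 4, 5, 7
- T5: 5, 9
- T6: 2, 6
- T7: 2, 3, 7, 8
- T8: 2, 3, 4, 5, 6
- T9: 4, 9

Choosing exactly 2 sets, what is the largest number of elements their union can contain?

7

Choosing T3, T8 covers {2, 3, 4, 5, 6, 8, 9} — 7 elements.
No choice of 2 sets does better; here 1, 7 are left uncovered.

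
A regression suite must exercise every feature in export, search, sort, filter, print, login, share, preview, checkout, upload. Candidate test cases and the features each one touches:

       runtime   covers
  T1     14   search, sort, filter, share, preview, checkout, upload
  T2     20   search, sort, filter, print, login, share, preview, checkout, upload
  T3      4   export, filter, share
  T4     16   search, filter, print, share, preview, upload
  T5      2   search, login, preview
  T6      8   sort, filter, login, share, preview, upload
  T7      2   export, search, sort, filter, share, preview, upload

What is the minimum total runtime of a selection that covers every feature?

T2, T7 cover every feature at runtime 20 + 2 = 22.
Any cover uses at least 2 test cases; among all covering selections none totals below 22.
Greedy by coverage-per-runtime would pick T7, T5, T2 for 24 — worse than the optimum 22.

22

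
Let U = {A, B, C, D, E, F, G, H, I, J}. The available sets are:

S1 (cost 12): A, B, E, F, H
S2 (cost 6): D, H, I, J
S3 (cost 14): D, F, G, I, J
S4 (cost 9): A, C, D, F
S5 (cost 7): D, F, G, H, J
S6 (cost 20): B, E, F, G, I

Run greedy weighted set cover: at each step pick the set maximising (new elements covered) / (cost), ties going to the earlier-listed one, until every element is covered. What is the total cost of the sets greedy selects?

34

Pick 1: S5 adds 5 new (D, F, G, H, J) at cost 7 (ratio 5/7).
Pick 2: S1 adds 3 new (A, B, E) at cost 12 (ratio 3/12).
Pick 3: S2 adds 1 new (I) at cost 6 (ratio 1/6).
Pick 4: S4 adds 1 new (C) at cost 9 (ratio 1/9).
Greedy total cost: 7 + 12 + 6 + 9 = 34.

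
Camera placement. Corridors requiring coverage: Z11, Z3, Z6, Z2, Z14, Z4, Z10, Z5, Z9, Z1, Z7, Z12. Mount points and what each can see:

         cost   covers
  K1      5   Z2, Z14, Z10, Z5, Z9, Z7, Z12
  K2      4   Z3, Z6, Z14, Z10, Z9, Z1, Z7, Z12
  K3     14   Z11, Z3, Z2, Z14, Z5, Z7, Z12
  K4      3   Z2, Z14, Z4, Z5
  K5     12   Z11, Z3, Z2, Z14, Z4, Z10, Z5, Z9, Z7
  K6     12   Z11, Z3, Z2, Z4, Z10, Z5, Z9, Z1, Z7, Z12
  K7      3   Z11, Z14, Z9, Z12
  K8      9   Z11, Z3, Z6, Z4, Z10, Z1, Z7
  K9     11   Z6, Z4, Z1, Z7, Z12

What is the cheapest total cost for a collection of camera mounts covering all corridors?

10

K2, K4, K7 cover every corridor at cost 4 + 3 + 3 = 10.
Any cover uses at least 2 camera mounts; among all covering selections none totals below 10.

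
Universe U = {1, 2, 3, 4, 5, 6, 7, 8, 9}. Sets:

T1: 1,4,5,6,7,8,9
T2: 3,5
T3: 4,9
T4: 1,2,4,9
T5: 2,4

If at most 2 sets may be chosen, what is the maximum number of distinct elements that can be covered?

8

Choosing T1, T2 covers {1, 3, 4, 5, 6, 7, 8, 9} — 8 elements.
No choice of 2 sets does better; here 2 is left uncovered.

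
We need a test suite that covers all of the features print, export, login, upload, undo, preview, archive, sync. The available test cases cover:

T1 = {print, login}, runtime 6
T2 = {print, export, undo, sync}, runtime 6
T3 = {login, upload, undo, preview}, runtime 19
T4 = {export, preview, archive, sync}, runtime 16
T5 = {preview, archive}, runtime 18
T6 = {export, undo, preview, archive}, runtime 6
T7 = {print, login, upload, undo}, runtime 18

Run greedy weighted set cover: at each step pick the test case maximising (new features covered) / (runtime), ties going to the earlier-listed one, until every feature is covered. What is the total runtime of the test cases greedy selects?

Pick 1: T2 adds 4 new (print, export, undo, sync) at runtime 6 (ratio 4/6).
Pick 2: T6 adds 2 new (preview, archive) at runtime 6 (ratio 2/6).
Pick 3: T1 adds 1 new (login) at runtime 6 (ratio 1/6).
Pick 4: T7 adds 1 new (upload) at runtime 18 (ratio 1/18).
Greedy total runtime: 6 + 6 + 6 + 18 = 36. (The true optimum is 30, so greedy overshoots here.)

36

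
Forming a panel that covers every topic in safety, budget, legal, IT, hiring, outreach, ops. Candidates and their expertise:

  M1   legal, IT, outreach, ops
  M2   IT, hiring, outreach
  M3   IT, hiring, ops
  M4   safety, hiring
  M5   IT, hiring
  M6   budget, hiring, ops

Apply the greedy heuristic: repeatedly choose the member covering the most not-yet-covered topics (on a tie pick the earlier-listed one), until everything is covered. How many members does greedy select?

Pick 1: M1 covers 4 new topics (legal, IT, outreach, ops).
Pick 2: M4 covers 2 new topics (safety, hiring).
Pick 3: M6 covers 1 new topics (budget).
Greedy uses 3 members.

3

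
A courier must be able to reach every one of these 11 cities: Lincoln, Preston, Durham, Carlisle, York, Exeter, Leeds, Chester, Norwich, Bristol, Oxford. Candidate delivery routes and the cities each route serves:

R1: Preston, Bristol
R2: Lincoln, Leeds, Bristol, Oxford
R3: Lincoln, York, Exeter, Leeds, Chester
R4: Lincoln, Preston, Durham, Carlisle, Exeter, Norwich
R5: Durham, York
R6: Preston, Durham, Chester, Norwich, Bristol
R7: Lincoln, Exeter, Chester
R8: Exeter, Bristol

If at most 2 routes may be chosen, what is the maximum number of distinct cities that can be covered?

Choosing R2, R4 covers {Lincoln, Preston, Durham, Carlisle, Exeter, Leeds, Norwich, Bristol, Oxford} — 9 cities.
No choice of 2 routes does better; here York, Chester are left uncovered.

9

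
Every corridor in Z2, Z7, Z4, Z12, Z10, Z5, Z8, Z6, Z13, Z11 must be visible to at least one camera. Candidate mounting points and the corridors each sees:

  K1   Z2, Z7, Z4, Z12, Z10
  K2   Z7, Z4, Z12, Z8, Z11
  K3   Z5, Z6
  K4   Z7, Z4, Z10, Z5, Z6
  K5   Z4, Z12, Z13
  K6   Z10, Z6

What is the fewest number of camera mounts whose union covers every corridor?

K1, K2, K3, K5 together cover {Z2, Z7, Z4, Z12, Z10, Z5, Z8, Z6, Z13, Z11} — every corridor.
No 3 of the 6 camera mounts cover everything (all 20 triples fall short), so 4 is minimum.

4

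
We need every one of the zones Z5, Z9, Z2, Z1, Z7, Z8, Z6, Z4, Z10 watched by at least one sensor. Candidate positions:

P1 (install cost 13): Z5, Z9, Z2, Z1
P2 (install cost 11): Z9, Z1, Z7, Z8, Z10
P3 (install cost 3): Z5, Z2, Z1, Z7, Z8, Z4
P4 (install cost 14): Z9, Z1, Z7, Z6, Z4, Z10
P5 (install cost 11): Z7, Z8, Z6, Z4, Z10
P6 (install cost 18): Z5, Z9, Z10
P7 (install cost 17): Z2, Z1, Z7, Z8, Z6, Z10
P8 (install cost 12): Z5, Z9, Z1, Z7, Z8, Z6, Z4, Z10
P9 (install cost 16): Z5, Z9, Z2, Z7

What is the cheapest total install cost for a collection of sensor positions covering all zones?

15

P3, P8 cover every zone at install cost 3 + 12 = 15.
Any cover uses at least 2 sensor positions; among all covering selections none totals below 15.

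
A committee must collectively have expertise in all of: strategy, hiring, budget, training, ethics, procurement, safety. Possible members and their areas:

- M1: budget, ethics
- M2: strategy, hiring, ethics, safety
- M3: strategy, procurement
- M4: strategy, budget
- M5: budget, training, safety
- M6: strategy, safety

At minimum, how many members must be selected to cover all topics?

M2, M3, M5 together cover {strategy, hiring, budget, training, ethics, procurement, safety} — every topic.
No 2 of the 6 members cover everything (all 15 pairs fall short), so 3 is minimum.

3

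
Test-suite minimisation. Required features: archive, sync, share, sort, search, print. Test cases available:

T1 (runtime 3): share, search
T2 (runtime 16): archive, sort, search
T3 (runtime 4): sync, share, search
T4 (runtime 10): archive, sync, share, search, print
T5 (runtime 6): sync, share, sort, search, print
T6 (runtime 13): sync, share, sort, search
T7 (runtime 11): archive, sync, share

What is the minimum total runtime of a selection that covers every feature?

T4, T5 cover every feature at runtime 10 + 6 = 16.
Any cover uses at least 2 test cases; among all covering selections none totals below 16.

16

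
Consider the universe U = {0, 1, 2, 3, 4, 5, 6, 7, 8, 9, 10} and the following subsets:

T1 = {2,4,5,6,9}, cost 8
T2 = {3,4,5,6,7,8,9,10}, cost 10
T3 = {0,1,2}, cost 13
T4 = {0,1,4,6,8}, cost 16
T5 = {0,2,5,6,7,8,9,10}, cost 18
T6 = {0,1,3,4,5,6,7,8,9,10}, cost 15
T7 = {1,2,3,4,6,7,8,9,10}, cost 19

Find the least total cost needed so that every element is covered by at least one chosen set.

T1, T6 cover every element at cost 8 + 15 = 23.
Any cover uses at least 2 sets; among all covering selections none totals below 23.

23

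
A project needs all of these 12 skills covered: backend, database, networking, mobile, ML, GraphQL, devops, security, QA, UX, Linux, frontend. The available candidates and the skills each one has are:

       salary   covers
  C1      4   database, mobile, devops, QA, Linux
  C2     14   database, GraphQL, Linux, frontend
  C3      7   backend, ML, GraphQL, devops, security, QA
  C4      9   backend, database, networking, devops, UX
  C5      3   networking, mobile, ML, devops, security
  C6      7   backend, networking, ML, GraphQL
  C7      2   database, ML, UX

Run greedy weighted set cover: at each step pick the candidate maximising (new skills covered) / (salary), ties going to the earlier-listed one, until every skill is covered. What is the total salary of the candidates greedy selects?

30

Pick 1: C5 adds 5 new (networking, mobile, ML, devops, security) at salary 3 (ratio 5/3).
Pick 2: C7 adds 2 new (database, UX) at salary 2 (ratio 2/2).
Pick 3: C1 adds 2 new (QA, Linux) at salary 4 (ratio 2/4).
Pick 4: C3 adds 2 new (backend, GraphQL) at salary 7 (ratio 2/7).
Pick 5: C2 adds 1 new (frontend) at salary 14 (ratio 1/14).
Greedy total salary: 3 + 2 + 4 + 7 + 14 = 30. (The true optimum is 26, so greedy overshoots here.)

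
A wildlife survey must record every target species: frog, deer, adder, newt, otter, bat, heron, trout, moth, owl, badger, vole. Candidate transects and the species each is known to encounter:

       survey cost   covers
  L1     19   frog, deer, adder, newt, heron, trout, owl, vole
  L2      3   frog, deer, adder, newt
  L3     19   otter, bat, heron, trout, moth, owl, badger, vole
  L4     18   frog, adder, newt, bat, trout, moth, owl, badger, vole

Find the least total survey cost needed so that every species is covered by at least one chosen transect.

22

L2, L3 cover every species at survey cost 3 + 19 = 22.
Any cover uses at least 2 transects; among all covering selections none totals below 22.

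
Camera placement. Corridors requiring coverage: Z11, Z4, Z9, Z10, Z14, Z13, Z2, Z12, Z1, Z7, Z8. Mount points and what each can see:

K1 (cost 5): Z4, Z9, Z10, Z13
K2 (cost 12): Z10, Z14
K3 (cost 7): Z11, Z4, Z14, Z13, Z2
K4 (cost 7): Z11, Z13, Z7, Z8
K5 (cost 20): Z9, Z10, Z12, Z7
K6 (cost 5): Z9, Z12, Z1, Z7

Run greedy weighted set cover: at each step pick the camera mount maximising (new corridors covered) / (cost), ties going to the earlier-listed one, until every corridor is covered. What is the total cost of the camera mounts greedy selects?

24

Pick 1: K1 adds 4 new (Z4, Z9, Z10, Z13) at cost 5 (ratio 4/5).
Pick 2: K6 adds 3 new (Z12, Z1, Z7) at cost 5 (ratio 3/5).
Pick 3: K3 adds 3 new (Z11, Z14, Z2) at cost 7 (ratio 3/7).
Pick 4: K4 adds 1 new (Z8) at cost 7 (ratio 1/7).
Greedy total cost: 5 + 5 + 7 + 7 = 24.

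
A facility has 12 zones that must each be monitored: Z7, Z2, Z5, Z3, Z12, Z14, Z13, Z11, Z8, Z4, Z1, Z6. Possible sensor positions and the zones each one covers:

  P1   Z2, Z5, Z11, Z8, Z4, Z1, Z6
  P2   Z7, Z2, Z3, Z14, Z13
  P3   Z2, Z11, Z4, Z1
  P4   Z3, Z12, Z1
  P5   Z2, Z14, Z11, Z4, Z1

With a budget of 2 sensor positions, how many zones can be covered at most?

11

Choosing P1, P2 covers {Z7, Z2, Z5, Z3, Z14, Z13, Z11, Z8, Z4, Z1, Z6} — 11 zones.
No choice of 2 sensor positions does better; here Z12 is left uncovered.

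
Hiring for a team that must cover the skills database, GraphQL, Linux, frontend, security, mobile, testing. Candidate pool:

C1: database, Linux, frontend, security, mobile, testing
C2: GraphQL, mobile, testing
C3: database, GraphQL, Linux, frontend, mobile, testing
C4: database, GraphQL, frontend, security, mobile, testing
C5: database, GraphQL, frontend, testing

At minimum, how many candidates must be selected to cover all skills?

2

C1, C2 together cover {database, GraphQL, Linux, frontend, security, mobile, testing} — every skill.
No single candidate contains all 7 skills, so 2 is optimal.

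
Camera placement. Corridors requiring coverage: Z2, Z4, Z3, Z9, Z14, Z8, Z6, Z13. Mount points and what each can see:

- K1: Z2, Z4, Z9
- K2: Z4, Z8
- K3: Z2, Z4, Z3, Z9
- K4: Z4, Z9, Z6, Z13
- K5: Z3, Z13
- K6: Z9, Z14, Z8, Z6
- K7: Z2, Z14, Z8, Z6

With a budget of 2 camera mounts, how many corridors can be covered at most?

7

Choosing K3, K6 covers {Z2, Z4, Z3, Z9, Z14, Z8, Z6} — 7 corridors.
No choice of 2 camera mounts does better; here Z13 is left uncovered.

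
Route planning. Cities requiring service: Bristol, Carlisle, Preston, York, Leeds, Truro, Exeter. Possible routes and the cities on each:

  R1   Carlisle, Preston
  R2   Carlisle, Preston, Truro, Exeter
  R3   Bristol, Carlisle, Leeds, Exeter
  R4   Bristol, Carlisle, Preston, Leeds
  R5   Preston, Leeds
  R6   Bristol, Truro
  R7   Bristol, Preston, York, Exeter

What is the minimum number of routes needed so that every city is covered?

3

R2, R3, R7 together cover {Bristol, Carlisle, Preston, York, Leeds, Truro, Exeter} — every city.
No 2 of the 7 routes cover everything (all 21 pairs fall short), so 3 is minimum.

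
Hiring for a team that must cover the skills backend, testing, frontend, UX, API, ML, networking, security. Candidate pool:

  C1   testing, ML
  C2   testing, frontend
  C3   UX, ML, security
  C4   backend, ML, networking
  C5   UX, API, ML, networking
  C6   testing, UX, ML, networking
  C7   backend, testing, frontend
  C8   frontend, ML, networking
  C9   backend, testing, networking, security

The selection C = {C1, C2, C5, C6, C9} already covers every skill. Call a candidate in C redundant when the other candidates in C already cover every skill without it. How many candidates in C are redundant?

Drop C1: the rest still cover every skill — redundant.
Drop C2: frontend uncovered — not redundant.
Drop C5: API uncovered — not redundant.
Drop C6: the rest still cover every skill — redundant.
Drop C9: backend, security uncovered — not redundant.
2 redundant: C1, C6.

2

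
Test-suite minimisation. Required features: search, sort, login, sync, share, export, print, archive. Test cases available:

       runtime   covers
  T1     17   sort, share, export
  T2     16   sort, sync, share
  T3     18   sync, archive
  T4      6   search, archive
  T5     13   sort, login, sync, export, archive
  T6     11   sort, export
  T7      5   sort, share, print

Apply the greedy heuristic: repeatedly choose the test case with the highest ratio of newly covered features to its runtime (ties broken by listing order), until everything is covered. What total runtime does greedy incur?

24

Pick 1: T7 adds 3 new (sort, share, print) at runtime 5 (ratio 3/5).
Pick 2: T4 adds 2 new (search, archive) at runtime 6 (ratio 2/6).
Pick 3: T5 adds 3 new (login, sync, export) at runtime 13 (ratio 3/13).
Greedy total runtime: 5 + 6 + 13 = 24.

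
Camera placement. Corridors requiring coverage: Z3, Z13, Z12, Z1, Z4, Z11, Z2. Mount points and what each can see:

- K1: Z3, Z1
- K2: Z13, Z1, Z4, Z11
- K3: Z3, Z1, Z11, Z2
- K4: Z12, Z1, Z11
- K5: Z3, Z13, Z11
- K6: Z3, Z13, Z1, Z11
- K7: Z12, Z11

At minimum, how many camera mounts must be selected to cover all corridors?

K2, K3, K4 together cover {Z3, Z13, Z12, Z1, Z4, Z11, Z2} — every corridor.
No 2 of the 7 camera mounts cover everything (all 21 pairs fall short), so 3 is minimum.

3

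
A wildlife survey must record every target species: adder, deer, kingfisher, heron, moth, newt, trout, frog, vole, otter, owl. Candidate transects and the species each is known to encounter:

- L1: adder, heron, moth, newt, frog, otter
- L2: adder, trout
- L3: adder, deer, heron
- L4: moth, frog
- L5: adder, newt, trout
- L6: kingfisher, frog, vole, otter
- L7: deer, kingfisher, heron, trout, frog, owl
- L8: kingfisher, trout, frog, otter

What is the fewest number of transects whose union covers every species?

3

L1, L6, L7 together cover {adder, deer, kingfisher, heron, moth, newt, trout, frog, vole, otter, owl} — every species.
No 2 of the 8 transects cover everything (all 28 pairs fall short), so 3 is minimum.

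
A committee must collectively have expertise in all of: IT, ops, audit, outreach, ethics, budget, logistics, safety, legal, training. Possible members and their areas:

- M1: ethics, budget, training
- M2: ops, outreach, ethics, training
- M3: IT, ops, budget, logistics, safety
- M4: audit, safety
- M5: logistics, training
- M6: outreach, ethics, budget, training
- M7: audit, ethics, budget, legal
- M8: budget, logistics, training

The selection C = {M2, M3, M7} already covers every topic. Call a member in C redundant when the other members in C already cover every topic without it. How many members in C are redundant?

0

Drop M2: outreach, training uncovered — not redundant.
Drop M3: IT, logistics, safety uncovered — not redundant.
Drop M7: audit, legal uncovered — not redundant.
None of the members in C is redundant.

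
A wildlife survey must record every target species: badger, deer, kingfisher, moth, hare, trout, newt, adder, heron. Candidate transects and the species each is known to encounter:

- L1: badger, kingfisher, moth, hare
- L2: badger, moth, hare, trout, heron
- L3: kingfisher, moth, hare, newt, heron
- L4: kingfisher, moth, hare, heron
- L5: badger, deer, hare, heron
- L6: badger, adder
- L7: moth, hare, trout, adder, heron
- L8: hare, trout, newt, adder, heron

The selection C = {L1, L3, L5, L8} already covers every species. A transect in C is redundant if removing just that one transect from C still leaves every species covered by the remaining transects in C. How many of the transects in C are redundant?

2

Drop L1: the rest still cover every species — redundant.
Drop L3: the rest still cover every species — redundant.
Drop L5: deer uncovered — not redundant.
Drop L8: trout, adder uncovered — not redundant.
2 redundant: L1, L3.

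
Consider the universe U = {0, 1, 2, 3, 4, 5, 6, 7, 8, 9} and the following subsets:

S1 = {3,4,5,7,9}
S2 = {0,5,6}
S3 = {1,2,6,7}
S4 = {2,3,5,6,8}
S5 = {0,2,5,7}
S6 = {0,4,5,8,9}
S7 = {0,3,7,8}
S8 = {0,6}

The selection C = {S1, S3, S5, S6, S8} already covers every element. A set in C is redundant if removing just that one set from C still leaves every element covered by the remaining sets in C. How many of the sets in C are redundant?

Drop S1: 3 uncovered — not redundant.
Drop S3: 1 uncovered — not redundant.
Drop S5: the rest still cover every element — redundant.
Drop S6: 8 uncovered — not redundant.
Drop S8: the rest still cover every element — redundant.
2 redundant: S5, S8.

2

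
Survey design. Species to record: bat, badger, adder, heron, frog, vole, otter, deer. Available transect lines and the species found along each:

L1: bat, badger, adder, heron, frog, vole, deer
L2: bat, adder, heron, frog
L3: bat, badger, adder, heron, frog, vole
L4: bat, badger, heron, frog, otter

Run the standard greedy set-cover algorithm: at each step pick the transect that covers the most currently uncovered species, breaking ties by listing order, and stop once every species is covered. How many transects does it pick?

Pick 1: L1 covers 7 new species (bat, badger, adder, heron, frog, vole, deer).
Pick 2: L4 covers 1 new species (otter).
Greedy uses 2 transects.

2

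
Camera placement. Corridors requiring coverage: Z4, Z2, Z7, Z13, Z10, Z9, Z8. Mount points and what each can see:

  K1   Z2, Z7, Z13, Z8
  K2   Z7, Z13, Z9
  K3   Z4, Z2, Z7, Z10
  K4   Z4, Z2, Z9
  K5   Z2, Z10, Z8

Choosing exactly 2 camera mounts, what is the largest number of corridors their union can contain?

Choosing K1, K3 covers {Z4, Z2, Z7, Z13, Z10, Z8} — 6 corridors.
No choice of 2 camera mounts does better; here Z9 is left uncovered.

6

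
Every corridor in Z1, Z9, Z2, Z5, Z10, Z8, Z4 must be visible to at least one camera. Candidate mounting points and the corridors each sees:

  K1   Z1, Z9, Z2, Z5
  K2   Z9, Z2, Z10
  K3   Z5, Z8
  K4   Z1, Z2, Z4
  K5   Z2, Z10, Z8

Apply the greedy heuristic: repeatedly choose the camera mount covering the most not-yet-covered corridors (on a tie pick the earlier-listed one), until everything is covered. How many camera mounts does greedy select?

3

Pick 1: K1 covers 4 new corridors (Z1, Z9, Z2, Z5).
Pick 2: K5 covers 2 new corridors (Z10, Z8).
Pick 3: K4 covers 1 new corridors (Z4).
Greedy uses 3 camera mounts.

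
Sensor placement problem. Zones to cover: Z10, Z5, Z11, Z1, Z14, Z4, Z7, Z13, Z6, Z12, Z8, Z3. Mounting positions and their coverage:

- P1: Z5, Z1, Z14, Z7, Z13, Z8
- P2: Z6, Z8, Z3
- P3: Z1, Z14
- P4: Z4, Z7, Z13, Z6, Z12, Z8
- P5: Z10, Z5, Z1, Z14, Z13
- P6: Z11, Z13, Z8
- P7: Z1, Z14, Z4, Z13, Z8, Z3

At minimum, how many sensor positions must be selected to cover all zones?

4

P2, P4, P5, P6 together cover {Z10, Z5, Z11, Z1, Z14, Z4, Z7, Z13, Z6, Z12, Z8, Z3} — every zone.
No 3 of the 7 sensor positions cover everything (all 35 triples fall short), so 4 is minimum.
Greedy (largest uncovered first) would take P1, P4, P2, P5, P6 — 5 sensor positions — but 4 suffice.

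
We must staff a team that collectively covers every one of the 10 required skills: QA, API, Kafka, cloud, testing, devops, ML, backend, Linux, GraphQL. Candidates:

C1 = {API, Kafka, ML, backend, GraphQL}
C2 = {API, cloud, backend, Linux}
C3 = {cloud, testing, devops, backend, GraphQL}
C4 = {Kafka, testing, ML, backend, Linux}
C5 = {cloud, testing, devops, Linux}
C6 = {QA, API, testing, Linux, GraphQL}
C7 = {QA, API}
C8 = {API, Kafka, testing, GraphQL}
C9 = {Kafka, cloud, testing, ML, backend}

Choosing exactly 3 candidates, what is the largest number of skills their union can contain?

Choosing C1, C3, C6 covers {QA, API, Kafka, cloud, testing, devops, ML, backend, Linux, GraphQL} — 10 skills.
That is all 10 skills.

10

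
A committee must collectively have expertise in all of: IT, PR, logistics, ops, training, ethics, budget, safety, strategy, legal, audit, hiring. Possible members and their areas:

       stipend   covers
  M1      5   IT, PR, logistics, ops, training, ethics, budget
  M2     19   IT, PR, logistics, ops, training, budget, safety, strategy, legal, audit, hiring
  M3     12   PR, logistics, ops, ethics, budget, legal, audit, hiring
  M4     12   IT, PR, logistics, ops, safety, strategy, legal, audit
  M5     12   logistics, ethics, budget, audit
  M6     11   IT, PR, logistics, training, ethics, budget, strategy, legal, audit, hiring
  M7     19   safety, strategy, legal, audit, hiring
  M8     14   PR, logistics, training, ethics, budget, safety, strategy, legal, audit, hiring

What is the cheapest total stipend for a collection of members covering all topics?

M1, M8 cover every topic at stipend 5 + 14 = 19.
Any cover uses at least 2 members; among all covering selections none totals below 19.

19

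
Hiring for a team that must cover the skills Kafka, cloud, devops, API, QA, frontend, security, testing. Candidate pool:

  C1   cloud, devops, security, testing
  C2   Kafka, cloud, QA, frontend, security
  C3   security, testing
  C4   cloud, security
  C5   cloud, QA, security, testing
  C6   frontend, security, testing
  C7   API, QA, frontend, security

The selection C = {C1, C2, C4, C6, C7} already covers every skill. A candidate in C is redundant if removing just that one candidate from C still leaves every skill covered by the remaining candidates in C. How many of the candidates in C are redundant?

2

Drop C1: devops uncovered — not redundant.
Drop C2: Kafka uncovered — not redundant.
Drop C4: the rest still cover every skill — redundant.
Drop C6: the rest still cover every skill — redundant.
Drop C7: API uncovered — not redundant.
2 redundant: C4, C6.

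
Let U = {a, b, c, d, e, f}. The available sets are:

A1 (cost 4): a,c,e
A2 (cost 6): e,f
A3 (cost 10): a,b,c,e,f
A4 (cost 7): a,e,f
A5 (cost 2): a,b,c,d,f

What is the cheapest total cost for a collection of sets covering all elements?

6

A1, A5 cover every element at cost 4 + 2 = 6.
Any cover uses at least 2 sets; among all covering selections none totals below 6.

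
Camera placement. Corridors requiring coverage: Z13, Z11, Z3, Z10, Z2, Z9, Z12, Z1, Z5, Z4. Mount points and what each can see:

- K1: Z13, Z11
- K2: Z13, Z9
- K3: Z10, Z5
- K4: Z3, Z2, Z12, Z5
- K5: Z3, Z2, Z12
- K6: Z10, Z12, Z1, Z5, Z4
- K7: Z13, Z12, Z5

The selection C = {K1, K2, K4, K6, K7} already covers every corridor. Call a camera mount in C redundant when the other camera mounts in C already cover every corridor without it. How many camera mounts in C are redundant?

Drop K1: Z11 uncovered — not redundant.
Drop K2: Z9 uncovered — not redundant.
Drop K4: Z3, Z2 uncovered — not redundant.
Drop K6: Z10, Z1, Z4 uncovered — not redundant.
Drop K7: the rest still cover every corridor — redundant.
1 redundant: K7.

1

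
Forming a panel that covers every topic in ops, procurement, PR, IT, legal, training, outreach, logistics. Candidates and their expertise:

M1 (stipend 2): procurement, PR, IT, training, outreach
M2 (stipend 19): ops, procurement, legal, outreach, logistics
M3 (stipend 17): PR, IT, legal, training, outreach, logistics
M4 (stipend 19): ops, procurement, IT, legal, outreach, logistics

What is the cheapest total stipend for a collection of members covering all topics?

21

M1, M2 cover every topic at stipend 2 + 19 = 21.
Any cover uses at least 2 members; among all covering selections none totals below 21.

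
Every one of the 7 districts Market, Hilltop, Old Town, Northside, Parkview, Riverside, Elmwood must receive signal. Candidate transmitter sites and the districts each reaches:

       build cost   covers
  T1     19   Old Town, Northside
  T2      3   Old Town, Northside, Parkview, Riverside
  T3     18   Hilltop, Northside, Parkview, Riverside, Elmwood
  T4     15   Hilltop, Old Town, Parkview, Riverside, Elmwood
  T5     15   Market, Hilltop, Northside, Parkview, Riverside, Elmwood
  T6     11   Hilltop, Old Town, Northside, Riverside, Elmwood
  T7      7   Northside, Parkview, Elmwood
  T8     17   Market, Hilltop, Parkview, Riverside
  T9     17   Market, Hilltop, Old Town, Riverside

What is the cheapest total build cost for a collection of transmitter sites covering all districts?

18

T2, T5 cover every district at build cost 3 + 15 = 18.
Any cover uses at least 2 transmitter sites; among all covering selections none totals below 18.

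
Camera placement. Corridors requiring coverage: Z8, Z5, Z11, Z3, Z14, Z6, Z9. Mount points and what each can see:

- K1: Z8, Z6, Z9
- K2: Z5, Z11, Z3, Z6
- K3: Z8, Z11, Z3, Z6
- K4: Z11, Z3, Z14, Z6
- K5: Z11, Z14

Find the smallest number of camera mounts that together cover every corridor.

3

K1, K2, K4 together cover {Z8, Z5, Z11, Z3, Z14, Z6, Z9} — every corridor.
No 2 of the 5 camera mounts cover everything (all 10 pairs fall short), so 3 is minimum.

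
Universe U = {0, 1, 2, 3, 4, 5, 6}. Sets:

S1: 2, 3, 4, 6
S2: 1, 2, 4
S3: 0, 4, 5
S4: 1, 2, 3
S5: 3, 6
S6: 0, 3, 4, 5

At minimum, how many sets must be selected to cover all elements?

3

S1, S2, S3 together cover {0, 1, 2, 3, 4, 5, 6} — every element.
No 2 of the 6 sets cover everything (all 15 pairs fall short), so 3 is minimum.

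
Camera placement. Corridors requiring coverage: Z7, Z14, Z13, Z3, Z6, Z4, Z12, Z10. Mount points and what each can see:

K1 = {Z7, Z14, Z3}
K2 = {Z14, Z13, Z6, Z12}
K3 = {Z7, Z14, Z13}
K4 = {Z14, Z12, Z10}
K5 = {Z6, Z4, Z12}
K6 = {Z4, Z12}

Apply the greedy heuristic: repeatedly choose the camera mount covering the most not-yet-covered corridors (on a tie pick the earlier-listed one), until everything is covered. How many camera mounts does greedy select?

Pick 1: K2 covers 4 new corridors (Z14, Z13, Z6, Z12).
Pick 2: K1 covers 2 new corridors (Z7, Z3).
Pick 3: K4 covers 1 new corridors (Z10).
Pick 4: K5 covers 1 new corridors (Z4).
Greedy uses 4 camera mounts.

4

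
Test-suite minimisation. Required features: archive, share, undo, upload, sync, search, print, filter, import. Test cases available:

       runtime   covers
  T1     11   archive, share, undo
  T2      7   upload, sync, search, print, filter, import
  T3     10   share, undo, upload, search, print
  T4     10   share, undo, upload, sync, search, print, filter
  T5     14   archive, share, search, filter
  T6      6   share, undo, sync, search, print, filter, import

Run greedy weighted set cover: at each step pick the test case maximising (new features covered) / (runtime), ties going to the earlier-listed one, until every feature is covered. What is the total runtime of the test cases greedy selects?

Pick 1: T6 adds 7 new (share, undo, sync, search, print, filter, import) at runtime 6 (ratio 7/6).
Pick 2: T2 adds 1 new (upload) at runtime 7 (ratio 1/7).
Pick 3: T1 adds 1 new (archive) at runtime 11 (ratio 1/11).
Greedy total runtime: 6 + 7 + 11 = 24. (The true optimum is 18, so greedy overshoots here.)

24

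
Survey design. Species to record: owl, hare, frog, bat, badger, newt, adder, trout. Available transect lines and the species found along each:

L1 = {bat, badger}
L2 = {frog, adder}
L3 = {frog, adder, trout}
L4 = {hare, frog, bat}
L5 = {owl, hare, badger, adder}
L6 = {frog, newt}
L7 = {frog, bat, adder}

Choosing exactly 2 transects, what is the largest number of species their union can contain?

6

Choosing L3, L5 covers {owl, hare, frog, badger, adder, trout} — 6 species.
No choice of 2 transects does better; here bat, newt are left uncovered.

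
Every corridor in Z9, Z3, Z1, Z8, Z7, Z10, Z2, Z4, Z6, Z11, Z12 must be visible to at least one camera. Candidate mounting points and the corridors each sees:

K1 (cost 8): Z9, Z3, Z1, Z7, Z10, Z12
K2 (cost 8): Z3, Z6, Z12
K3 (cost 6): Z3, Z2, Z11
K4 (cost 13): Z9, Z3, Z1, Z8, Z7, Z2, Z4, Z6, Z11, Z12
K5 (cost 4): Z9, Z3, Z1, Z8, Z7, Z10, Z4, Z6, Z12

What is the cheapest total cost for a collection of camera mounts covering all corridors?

10

K3, K5 cover every corridor at cost 6 + 4 = 10.
Any cover uses at least 2 camera mounts; among all covering selections none totals below 10.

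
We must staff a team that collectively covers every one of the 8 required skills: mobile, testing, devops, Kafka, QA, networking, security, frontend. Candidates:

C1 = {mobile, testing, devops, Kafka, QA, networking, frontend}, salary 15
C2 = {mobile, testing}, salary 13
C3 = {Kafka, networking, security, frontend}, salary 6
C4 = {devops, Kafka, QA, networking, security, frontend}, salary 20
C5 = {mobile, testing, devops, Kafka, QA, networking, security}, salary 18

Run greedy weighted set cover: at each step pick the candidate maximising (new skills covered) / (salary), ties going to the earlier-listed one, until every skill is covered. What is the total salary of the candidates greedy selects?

21

Pick 1: C3 adds 4 new (Kafka, networking, security, frontend) at salary 6 (ratio 4/6).
Pick 2: C1 adds 4 new (mobile, testing, devops, QA) at salary 15 (ratio 4/15).
Greedy total salary: 6 + 15 = 21.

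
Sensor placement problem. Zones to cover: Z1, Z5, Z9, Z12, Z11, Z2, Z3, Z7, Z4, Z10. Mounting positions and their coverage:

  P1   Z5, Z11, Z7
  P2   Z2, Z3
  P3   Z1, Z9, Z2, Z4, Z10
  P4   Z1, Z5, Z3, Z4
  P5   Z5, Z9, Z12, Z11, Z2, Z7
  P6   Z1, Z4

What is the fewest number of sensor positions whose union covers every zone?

3

P2, P3, P5 together cover {Z1, Z5, Z9, Z12, Z11, Z2, Z3, Z7, Z4, Z10} — every zone.
No 2 of the 6 sensor positions cover everything (all 15 pairs fall short), so 3 is minimum.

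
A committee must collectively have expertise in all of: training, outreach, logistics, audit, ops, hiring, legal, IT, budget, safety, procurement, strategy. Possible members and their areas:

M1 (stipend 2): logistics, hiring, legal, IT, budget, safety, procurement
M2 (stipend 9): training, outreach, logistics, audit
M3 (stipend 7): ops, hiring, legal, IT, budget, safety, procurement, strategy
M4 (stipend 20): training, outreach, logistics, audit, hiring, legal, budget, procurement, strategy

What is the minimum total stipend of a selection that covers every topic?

16

M2, M3 cover every topic at stipend 9 + 7 = 16.
Any cover uses at least 2 members; among all covering selections none totals below 16.
Greedy by coverage-per-stipend would pick M1, M2, M3 for 18 — worse than the optimum 16.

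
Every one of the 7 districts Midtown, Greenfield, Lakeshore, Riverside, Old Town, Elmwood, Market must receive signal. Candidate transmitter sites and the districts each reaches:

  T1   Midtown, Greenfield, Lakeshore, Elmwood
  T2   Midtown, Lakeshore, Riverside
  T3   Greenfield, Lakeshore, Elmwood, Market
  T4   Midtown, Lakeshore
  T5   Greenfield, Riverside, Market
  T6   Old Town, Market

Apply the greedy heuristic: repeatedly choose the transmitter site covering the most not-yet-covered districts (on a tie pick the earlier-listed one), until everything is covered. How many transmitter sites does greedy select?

Pick 1: T1 covers 4 new districts (Midtown, Greenfield, Lakeshore, Elmwood).
Pick 2: T5 covers 2 new districts (Riverside, Market).
Pick 3: T6 covers 1 new districts (Old Town).
Greedy uses 3 transmitter sites.

3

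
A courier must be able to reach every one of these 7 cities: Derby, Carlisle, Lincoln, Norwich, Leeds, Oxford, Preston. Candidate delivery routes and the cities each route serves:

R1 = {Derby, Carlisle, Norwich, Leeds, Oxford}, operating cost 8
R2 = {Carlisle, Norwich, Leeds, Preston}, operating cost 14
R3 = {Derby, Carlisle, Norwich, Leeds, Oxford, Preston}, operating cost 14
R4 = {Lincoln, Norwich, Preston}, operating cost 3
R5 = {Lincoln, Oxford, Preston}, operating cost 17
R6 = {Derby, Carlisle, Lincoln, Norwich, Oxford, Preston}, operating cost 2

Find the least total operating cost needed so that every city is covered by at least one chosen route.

R1, R6 cover every city at operating cost 8 + 2 = 10.
Any cover uses at least 2 routes; among all covering selections none totals below 10.

10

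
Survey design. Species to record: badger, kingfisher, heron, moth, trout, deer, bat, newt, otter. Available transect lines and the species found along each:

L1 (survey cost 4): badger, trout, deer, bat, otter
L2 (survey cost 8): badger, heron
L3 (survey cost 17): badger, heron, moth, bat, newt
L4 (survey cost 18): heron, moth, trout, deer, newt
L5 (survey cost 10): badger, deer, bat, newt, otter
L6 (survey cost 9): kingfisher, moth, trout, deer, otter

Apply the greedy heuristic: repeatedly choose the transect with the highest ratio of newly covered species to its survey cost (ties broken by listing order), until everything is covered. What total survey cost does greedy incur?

31

Pick 1: L1 adds 5 new (badger, trout, deer, bat, otter) at survey cost 4 (ratio 5/4).
Pick 2: L6 adds 2 new (kingfisher, moth) at survey cost 9 (ratio 2/9).
Pick 3: L2 adds 1 new (heron) at survey cost 8 (ratio 1/8).
Pick 4: L5 adds 1 new (newt) at survey cost 10 (ratio 1/10).
Greedy total survey cost: 4 + 9 + 8 + 10 = 31. (The true optimum is 26, so greedy overshoots here.)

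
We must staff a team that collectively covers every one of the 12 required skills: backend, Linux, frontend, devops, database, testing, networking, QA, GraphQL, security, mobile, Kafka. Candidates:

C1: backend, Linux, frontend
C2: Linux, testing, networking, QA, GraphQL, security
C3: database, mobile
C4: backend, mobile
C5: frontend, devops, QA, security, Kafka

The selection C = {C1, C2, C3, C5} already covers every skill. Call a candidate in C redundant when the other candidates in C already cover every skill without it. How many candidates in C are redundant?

Drop C1: backend uncovered — not redundant.
Drop C2: testing, networking, GraphQL uncovered — not redundant.
Drop C3: database, mobile uncovered — not redundant.
Drop C5: devops, Kafka uncovered — not redundant.
None of the candidates in C is redundant.

0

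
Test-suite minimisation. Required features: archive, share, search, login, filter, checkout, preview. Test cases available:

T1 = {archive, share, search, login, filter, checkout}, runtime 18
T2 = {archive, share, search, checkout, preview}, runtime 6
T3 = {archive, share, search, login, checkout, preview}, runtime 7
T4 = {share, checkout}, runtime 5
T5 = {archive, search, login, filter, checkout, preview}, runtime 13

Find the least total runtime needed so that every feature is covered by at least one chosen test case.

18

T4, T5 cover every feature at runtime 5 + 13 = 18.
Any cover uses at least 2 test cases; among all covering selections none totals below 18.
Greedy by coverage-per-runtime would pick T3, T5 for 20 — worse than the optimum 18.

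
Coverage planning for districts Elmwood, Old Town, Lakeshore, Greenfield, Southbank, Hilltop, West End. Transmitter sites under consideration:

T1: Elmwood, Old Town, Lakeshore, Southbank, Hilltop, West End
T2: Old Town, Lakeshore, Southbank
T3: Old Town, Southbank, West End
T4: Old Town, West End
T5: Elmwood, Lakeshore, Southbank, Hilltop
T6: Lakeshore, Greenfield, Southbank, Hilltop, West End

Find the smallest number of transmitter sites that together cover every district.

T1, T6 together cover {Elmwood, Old Town, Lakeshore, Greenfield, Southbank, Hilltop, West End} — every district.
No single transmitter site contains all 7 districts, so 2 is optimal.

2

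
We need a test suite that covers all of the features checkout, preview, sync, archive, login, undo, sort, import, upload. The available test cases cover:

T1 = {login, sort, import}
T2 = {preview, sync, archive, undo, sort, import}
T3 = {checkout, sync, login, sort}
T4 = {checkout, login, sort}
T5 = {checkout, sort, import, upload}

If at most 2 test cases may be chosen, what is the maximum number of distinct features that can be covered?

Choosing T2, T3 covers {checkout, preview, sync, archive, login, undo, sort, import} — 8 features.
No choice of 2 test cases does better; here upload is left uncovered.

8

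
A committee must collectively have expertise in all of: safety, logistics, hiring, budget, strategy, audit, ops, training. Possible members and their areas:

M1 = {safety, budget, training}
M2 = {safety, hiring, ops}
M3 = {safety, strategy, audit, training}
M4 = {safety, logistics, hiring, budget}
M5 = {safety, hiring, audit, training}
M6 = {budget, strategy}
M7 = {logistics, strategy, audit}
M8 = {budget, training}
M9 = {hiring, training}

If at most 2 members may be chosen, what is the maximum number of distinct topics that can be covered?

Choosing M3, M4 covers {safety, logistics, hiring, budget, strategy, audit, training} — 7 topics.
No choice of 2 members does better; here ops is left uncovered.

7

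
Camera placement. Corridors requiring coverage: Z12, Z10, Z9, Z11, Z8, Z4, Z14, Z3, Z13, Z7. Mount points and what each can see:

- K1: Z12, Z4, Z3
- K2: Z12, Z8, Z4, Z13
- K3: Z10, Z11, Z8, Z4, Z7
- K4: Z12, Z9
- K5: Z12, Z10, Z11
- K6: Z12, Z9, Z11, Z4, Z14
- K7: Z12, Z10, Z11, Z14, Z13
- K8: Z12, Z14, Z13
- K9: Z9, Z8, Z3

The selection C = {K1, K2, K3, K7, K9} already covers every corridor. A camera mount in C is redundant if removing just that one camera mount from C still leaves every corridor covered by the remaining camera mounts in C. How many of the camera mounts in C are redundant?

Drop K1: the rest still cover every corridor — redundant.
Drop K2: the rest still cover every corridor — redundant.
Drop K3: Z7 uncovered — not redundant.
Drop K7: Z14 uncovered — not redundant.
Drop K9: Z9 uncovered — not redundant.
2 redundant: K1, K2.

2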